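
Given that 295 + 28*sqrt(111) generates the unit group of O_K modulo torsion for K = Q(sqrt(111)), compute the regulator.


epsilon = 295 + 28*sqrt(111)
= 589.9983
R = ln(589.9983)
= 6.3801

6.3801


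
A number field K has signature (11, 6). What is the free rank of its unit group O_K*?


By Dirichlet's unit theorem:
rank = r1 + r2 - 1
= 11 + 6 - 1
= 16

16


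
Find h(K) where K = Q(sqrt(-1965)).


K = Q(sqrt(-1965)). d mod 4 = 3, so D = disc(K) = 4d = -7860
h(K) equals the number of primitive reduced positive-definite forms (a, b, c) = a*x^2 + b*x*y + c*y^2 with b^2 - 4ac = D,
where reduced means |b| <= a <= c, with b >= 0 whenever |b| = a or a = c, and primitive means gcd(a, b, c) = 1.
Reduced forces 3a^2 <= |D| = 7860, so 1 <= a <= 51; b must have the parity of D, and c = (b^2 - D)/(4a) must be an integer >= a.
Enumerate a = 1..51, b in [-a, a]:
  a=1: (1, 0, 1965)  [1]
  a=2: (2, 2, 983)  [1]
  a=3: (3, 0, 655)  [1]
  a=4: none
  a=5: (5, 0, 393)  [1]
  a=6: (6, 6, 329)  [1]
  a=7: (7, -6, 282), (7, 6, 282)  [2]
  a=8..9: none
  a=10: (10, 10, 199)  [1]
  a=11: (11, -4, 179), (11, 4, 179)  [2]
  a=12..13: none
  a=14: (14, -6, 141), (14, 6, 141)  [2]
  a=15: (15, 0, 131)  [1]
  a=16..18: none
  a=19: (19, -14, 106), (19, 14, 106)  [2]
  a=20: none
  a=21: (21, -6, 94), (21, 6, 94)  [2]
  a=22: (22, -18, 93), (22, 18, 93)  [2]
  a=23: (23, -12, 87), (23, 12, 87)  [2]
  a=24..28: none
  a=29: (29, -12, 69), (29, 12, 69)  [2]
  a=30: (30, 30, 73)  [1]
  a=31: (31, -18, 66), (31, 18, 66)  [2]
  a=32: none
  a=33: (33, -18, 62), (33, 18, 62)  [2]
  a=34: none
  a=35: (35, -20, 59), (35, 20, 59)  [2]
  a=36: none
  a=37: (37, -24, 57), (37, 24, 57)  [2]
  a=38: (38, -14, 53), (38, 14, 53)  [2]
  a=39..41: none
  a=42: (42, -6, 47), (42, 6, 47)  [2]
  a=43: (43, -40, 55), (43, 40, 55)  [2]
  a=44..45: none
  a=46: (46, -34, 49), (46, 34, 49)  [2]
  a=47..51: none
Total reduced forms: 1 + 1 + 1 + 1 + 1 + 2 + 1 + 2 + 2 + 1 + 2 + 2 + 2 + 2 + 2 + 1 + 2 + 2 + 2 + 2 + 2 + 2 + 2 + 2 = 40
h = 40

40


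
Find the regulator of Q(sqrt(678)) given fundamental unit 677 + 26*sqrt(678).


epsilon = 677 + 26*sqrt(678)
= 1353.9993
R = ln(1353.9993)
= 7.2108

7.2108


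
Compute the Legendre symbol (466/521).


p = 521 is prime, so compute (466/521) with the reciprocity algorithm (Jacobi-symbol steps: pull out 2s via (2/n), flip via reciprocity, reduce):
  pull out 2: (2/521) = +1  (since 521 mod 8 = 1)
  reciprocity: (233/521) -> +(521/233)
  reduce: (55/233)
  reciprocity: (55/233) -> +(233/55)
  reduce: (13/55)
  reciprocity: (13/55) -> +(55/13)
  reduce: (3/13)
  reciprocity: (3/13) -> +(13/3)
  reduce: (1/3)
  (1/3) = 1
Product of signs = 1
(466/521) = 1

1


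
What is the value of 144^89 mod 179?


p = 179 is prime and the exponent is (p-1)/2 = 89, so by Euler's criterion 144^89 = (144/179) = +1 or -1 mod 179.
Compute by square-and-multiply:
  89 = 64 + 16 + 8 + 1 (binary 1011001)
  Repeated squaring mod 179: 144^1 = 144, 144^2 = 151, 144^4 = 68, 144^8 = 149, 144^16 = 5, 144^32 = 25, 144^64 = 88
  144^89 = 144^64 * 144^16 * 144^8 * 144^1 = 88 * 5 * 149 * 144 mod 179
    88 * 5 = 440 = 82 mod 179
    82 * 149 = 12218 = 46 mod 179
    46 * 144 = 6624 = 1 mod 179
  144^89 = 1 mod 179
Result 1: 144 is a quadratic residue mod 179.
144^89 mod 179 = 1

1


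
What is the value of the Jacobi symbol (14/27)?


Compute (14/27) via quadratic reciprocity:
  pull out 2: (2/27) = -1  (since 27 mod 8 = 3)
  reciprocity: (7/27) -> -(27/7)
  reduce: (6/7)
  pull out 2: (2/7) = +1  (since 7 mod 8 = 7)
  reciprocity: (3/7) -> -(7/3)
  reduce: (1/3)
  (1/3) = 1
Product of signs = -1

-1


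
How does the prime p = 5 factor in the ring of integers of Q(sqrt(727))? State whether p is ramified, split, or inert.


K = Q(sqrt(727)). Since d mod 4 = 3, disc(K) = 2908.
Check p | disc: 2908 mod 5 = 3.
p does not divide disc. Compute Legendre symbol (d/p):
2^((5-1)/2) mod 5 = -1
(d/p) = -1, so p is inert: (p) stays prime with e=1, f=2, g=1.
Therefore p is inert.

inert


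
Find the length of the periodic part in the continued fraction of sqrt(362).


Run the CF algorithm for sqrt(362).
a_0 = floor(sqrt(362)) = 19; set m_0=0, q_0=1.
Recurrence: m' = q*a - m,  q' = (d - m'^2)/q,  a' = floor((a_0 + m')/q').
  step 1: m=19, q=1, a=38
a_1 = 2*a_0 = 38, so the period closes here.
sqrt(362) = [19; 38]
Period length = 1

1


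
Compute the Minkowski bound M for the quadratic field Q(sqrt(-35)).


d = -35, d mod 4 = 1, so disc(K) = d = -35; |disc(K)| = 35
Imaginary quadratic field, so n = 2, s = r2 = 1, r1 = 0
M = (n!/n^n) * (4/pi)^s * sqrt(|disc(K)|) = (2!/2^2) * (4/pi)^1 * sqrt(35)
= 0.5 * 1.273240 * 5.916080
= 3.7663

3.7663


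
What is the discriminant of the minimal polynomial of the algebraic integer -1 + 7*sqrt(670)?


The element -1 + 7*sqrt(670) has minimal polynomial:
x^2 + 2*x - 32829
Discriminant = (2)^2 - 4*(-32829)
= 4 + 131316
= 131320

131320


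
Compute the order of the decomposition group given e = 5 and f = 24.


|D_P| = e * f
= 5 * 24
= 120

120


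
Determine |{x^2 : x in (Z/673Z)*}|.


For prime p, the number of non-zero quadratic residues is (p-1)/2.
= (673-1)/2
= 336

336


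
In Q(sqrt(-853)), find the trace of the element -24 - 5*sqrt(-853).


Tr(a + b*sqrt(d)) = (a + b*sqrt(d)) + (a - b*sqrt(d)) = 2a
= 2 * (-24)
= -48

-48


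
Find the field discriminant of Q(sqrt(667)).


For K = Q(sqrt(d)) with d squarefree: disc(K) = d if d = 1 mod 4, and disc(K) = 4d if d = 2 or 3 mod 4.
Here d = 667, and d mod 4 = 3.
d = 3 mod 4, not 1 (O_K = Z[sqrt(d)]), so disc(K) = 4d = 4 * (667) = 2668

2668


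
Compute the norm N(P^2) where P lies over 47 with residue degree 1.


N(P^a) = p^(a*f)
= 47^(2*1)
= 47^2
= 2209

2209


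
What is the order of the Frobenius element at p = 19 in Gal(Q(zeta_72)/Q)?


The Frobenius at p in Gal(Q(zeta_n)/Q) = (Z/nZ)* is the class of p, so its order is ord_72(19), the smallest k >= 1 with 19^k = 1 mod 72.
n = 72 = 2^3 * 3^2, phi(72) = 24; the order divides phi(n).
Divisors of 24: 1, 2, 3, 4, 6, 8, 12, 24
Repeated squaring mod 72: 19^1 = 19, 19^2 = 1, 19^4 = 1, 19^8 = 1, 19^16 = 1
Test divisors in increasing order:
  k=1: 19^1 = 19 mod 72
  k=2: 19^2 = 1 mod 72  <- first divisor giving 1
Order = 2

2


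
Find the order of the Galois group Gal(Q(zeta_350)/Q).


|Gal(Q(zeta_350)/Q)| = phi(350)
= 120

120


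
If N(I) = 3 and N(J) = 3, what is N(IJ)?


N(IJ) = N(I) * N(J)
= 3 * 3
= 9

9


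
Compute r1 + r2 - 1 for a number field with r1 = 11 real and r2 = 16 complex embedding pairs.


By Dirichlet's unit theorem:
rank = r1 + r2 - 1
= 11 + 16 - 1
= 26

26


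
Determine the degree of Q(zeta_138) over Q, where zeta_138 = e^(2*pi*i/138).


The degree equals Euler's totient phi(138).
138 = 2 * 3 * 23
phi(138) = 44

44


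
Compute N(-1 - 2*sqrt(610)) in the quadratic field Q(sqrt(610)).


N(a + b*sqrt(d)) = a^2 - d*b^2
= (-1)^2 - (610)*(-2)^2
= 1 - 2440
= -2439

-2439


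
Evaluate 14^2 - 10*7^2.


x^2 - d*y^2
= 14^2 - 10*7^2
= 196 - 490
= -294

-294


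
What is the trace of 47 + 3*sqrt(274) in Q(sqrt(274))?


Tr(a + b*sqrt(d)) = (a + b*sqrt(d)) + (a - b*sqrt(d)) = 2a
= 2 * (47)
= 94

94


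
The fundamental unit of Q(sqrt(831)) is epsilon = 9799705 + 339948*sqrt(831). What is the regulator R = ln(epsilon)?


epsilon = 9799705 + 339948*sqrt(831)
= 1.9599e+07
R = ln(1.9599e+07)
= 16.7910

16.7910


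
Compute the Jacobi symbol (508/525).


Compute (508/525) via quadratic reciprocity:
  pull out 2: (2/525) = -1  (since 525 mod 8 = 5)
  pull out 2: (2/525) = -1  (since 525 mod 8 = 5)
  reciprocity: (127/525) -> +(525/127)
  reduce: (17/127)
  reciprocity: (17/127) -> +(127/17)
  reduce: (8/17)
  pull out 2: (2/17) = +1  (since 17 mod 8 = 1)
  pull out 2: (2/17) = +1  (since 17 mod 8 = 1)
  pull out 2: (2/17) = +1  (since 17 mod 8 = 1)
  (1/17) = 1
Product of signs = 1

1


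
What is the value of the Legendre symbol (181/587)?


p = 587 is prime, so compute (181/587) with the reciprocity algorithm (Jacobi-symbol steps: pull out 2s via (2/n), flip via reciprocity, reduce):
  reciprocity: (181/587) -> +(587/181)
  reduce: (44/181)
  pull out 2: (2/181) = -1  (since 181 mod 8 = 5)
  pull out 2: (2/181) = -1  (since 181 mod 8 = 5)
  reciprocity: (11/181) -> +(181/11)
  reduce: (5/11)
  reciprocity: (5/11) -> +(11/5)
  reduce: (1/5)
  (1/5) = 1
Product of signs = 1
(181/587) = 1

1


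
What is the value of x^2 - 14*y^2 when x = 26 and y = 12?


x^2 - d*y^2
= 26^2 - 14*12^2
= 676 - 2016
= -1340

-1340


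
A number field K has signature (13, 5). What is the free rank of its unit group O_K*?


By Dirichlet's unit theorem:
rank = r1 + r2 - 1
= 13 + 5 - 1
= 17

17


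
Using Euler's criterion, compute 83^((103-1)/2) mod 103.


p = 103 is prime and the exponent is (p-1)/2 = 51, so by Euler's criterion 83^51 = (83/103) = +1 or -1 mod 103.
Compute by square-and-multiply:
  51 = 32 + 16 + 2 + 1 (binary 110011)
  Repeated squaring mod 103: 83^1 = 83, 83^2 = 91, 83^4 = 41, 83^8 = 33, 83^16 = 59, 83^32 = 82
  83^51 = 83^32 * 83^16 * 83^2 * 83^1 = 82 * 59 * 91 * 83 mod 103
    82 * 59 = 4838 = 100 mod 103
    100 * 91 = 9100 = 36 mod 103
    36 * 83 = 2988 = 1 mod 103
  83^51 = 1 mod 103
Result 1: 83 is a quadratic residue mod 103.
83^51 mod 103 = 1

1


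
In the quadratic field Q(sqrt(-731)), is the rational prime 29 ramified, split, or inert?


K = Q(sqrt(-731)). Since d mod 4 = 1, disc(K) = -731.
Check p | disc: -731 mod 29 = 23.
p does not divide disc. Compute Legendre symbol (d/p):
23^((29-1)/2) mod 29 = 1
(d/p) = 1, so p splits: (p) = P*P' with e=1, f=1, g=2.
Therefore p is split.

split


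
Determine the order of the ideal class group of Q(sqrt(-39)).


K = Q(sqrt(-39)). d mod 4 = 1, so D = disc(K) = d = -39
h(K) equals the number of primitive reduced positive-definite forms (a, b, c) = a*x^2 + b*x*y + c*y^2 with b^2 - 4ac = D,
where reduced means |b| <= a <= c, with b >= 0 whenever |b| = a or a = c, and primitive means gcd(a, b, c) = 1.
Reduced forces 3a^2 <= |D| = 39, so 1 <= a <= 3; b must have the parity of D, and c = (b^2 - D)/(4a) must be an integer >= a.
Enumerate a = 1..3, b in [-a, a]:
  a=1: (1, 1, 10)  [1]
  a=2: (2, -1, 5), (2, 1, 5)  [2]
  a=3: (3, 3, 4)  [1]
Total reduced forms: 1 + 2 + 1 = 4
h = 4

4


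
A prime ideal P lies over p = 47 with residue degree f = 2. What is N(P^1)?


N(P^a) = p^(a*f)
= 47^(1*2)
= 47^2
= 2209

2209


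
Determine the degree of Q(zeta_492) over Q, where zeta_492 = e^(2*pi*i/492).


The degree equals Euler's totient phi(492).
492 = 2^2 * 3 * 41
phi(492) = 160

160


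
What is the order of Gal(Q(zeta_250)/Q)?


|Gal(Q(zeta_250)/Q)| = phi(250)
= 100

100


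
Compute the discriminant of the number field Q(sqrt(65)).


For K = Q(sqrt(d)) with d squarefree: disc(K) = d if d = 1 mod 4, and disc(K) = 4d if d = 2 or 3 mod 4.
Here d = 65, and d mod 4 = 1.
d = 1 mod 4 (O_K = Z[(1+sqrt(d))/2]), so disc(K) = d = 65

65


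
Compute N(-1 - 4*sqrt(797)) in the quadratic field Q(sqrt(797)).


N(a + b*sqrt(d)) = a^2 - d*b^2
= (-1)^2 - (797)*(-4)^2
= 1 - 12752
= -12751

-12751


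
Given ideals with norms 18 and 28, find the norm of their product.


N(IJ) = N(I) * N(J)
= 18 * 28
= 504

504


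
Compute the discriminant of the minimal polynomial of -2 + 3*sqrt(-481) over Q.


The element -2 + 3*sqrt(-481) has minimal polynomial:
x^2 + 4*x + 4333
Discriminant = (4)^2 - 4*(4333)
= 16 - 17332
= -17316

-17316


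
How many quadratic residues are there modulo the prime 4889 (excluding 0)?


For prime p, the number of non-zero quadratic residues is (p-1)/2.
= (4889-1)/2
= 2444

2444


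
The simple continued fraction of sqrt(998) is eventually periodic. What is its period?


Run the CF algorithm for sqrt(998).
a_0 = floor(sqrt(998)) = 31; set m_0=0, q_0=1.
Recurrence: m' = q*a - m,  q' = (d - m'^2)/q,  a' = floor((a_0 + m')/q').
  step 1: m=31, q=37, a=1
  step 2: m=6, q=26, a=1
  step 3: m=20, q=23, a=2
  step 4: m=26, q=14, a=4
  step 5: m=30, q=7, a=8
  step 6: m=26, q=46, a=1
  step 7: m=20, q=13, a=3
  step 8: m=19, q=49, a=1
  step 9: m=30, q=2, a=30
  step 10: m=30, q=49, a=1
  step 11: m=19, q=13, a=3
  step 12: m=20, q=46, a=1
  step 13: m=26, q=7, a=8
  step 14: m=30, q=14, a=4
  step 15: m=26, q=23, a=2
  step 16: m=20, q=26, a=1
  step 17: m=6, q=37, a=1
  step 18: m=31, q=1, a=62
a_18 = 2*a_0 = 62, so the period closes here.
sqrt(998) = [31; 1, 1, 2, 4, 8, 1, 3, 1, 30, 1, 3, 1, 8, 4, 2, 1, 1, 62]
Period length = 18

18


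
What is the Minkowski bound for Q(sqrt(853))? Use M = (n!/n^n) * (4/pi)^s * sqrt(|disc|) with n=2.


d = 853, d mod 4 = 1, so disc(K) = d = 853; |disc(K)| = 853
Real quadratic field, so n = 2, s = r2 = 0, r1 = 2
M = (n!/n^n) * (4/pi)^s * sqrt(|disc(K)|) = (2!/2^2) * (4/pi)^0 * sqrt(853)
= 0.5 * 1.000000 * 29.206164
= 14.6031

14.6031


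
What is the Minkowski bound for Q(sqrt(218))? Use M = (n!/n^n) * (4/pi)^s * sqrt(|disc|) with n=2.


d = 218, d mod 4 = 2, so disc(K) = 4d = 872; |disc(K)| = 872
Real quadratic field, so n = 2, s = r2 = 0, r1 = 2
M = (n!/n^n) * (4/pi)^s * sqrt(|disc(K)|) = (2!/2^2) * (4/pi)^0 * sqrt(872)
= 0.5 * 1.000000 * 29.529646
= 14.7648

14.7648


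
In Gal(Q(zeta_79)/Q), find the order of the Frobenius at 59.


The Frobenius at p in Gal(Q(zeta_n)/Q) = (Z/nZ)* is the class of p, so its order is ord_79(59), the smallest k >= 1 with 59^k = 1 mod 79.
n = 79 = 79, phi(79) = 78; the order divides phi(n).
Divisors of 78: 1, 2, 3, 6, 13, 26, 39, 78
Repeated squaring mod 79: 59^1 = 59, 59^2 = 5, 59^4 = 25, 59^8 = 72, 59^16 = 49, 59^32 = 31, 59^64 = 13
Test divisors in increasing order:
  k=1: 59^1 = 59 mod 79
  k=2: 59^2 = 5 mod 79
  k=3: 59^3 = 5 * 59 = 58 mod 79
  k=6: 59^6 = 25 * 5 = 46 mod 79
  k=13: 59^13 = 72 * 25 * 59 = 24 mod 79
  k=26: 59^26 = 49 * 72 * 5 = 23 mod 79
  k=39: 59^39 = 31 * 25 * 5 * 59 = 78 mod 79
  k=78: 59^78 = 13 * 72 * 25 * 5 = 1 mod 79  <- first divisor giving 1
Order = 78

78


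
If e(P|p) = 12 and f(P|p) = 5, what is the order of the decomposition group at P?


|D_P| = e * f
= 12 * 5
= 60

60


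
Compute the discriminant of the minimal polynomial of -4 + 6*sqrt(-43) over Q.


The element -4 + 6*sqrt(-43) has minimal polynomial:
x^2 + 8*x + 1564
Discriminant = (8)^2 - 4*(1564)
= 64 - 6256
= -6192

-6192


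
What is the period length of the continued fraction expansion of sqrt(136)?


Run the CF algorithm for sqrt(136).
a_0 = floor(sqrt(136)) = 11; set m_0=0, q_0=1.
Recurrence: m' = q*a - m,  q' = (d - m'^2)/q,  a' = floor((a_0 + m')/q').
  step 1: m=11, q=15, a=1
  step 2: m=4, q=8, a=1
  step 3: m=4, q=15, a=1
  step 4: m=11, q=1, a=22
a_4 = 2*a_0 = 22, so the period closes here.
sqrt(136) = [11; 1, 1, 1, 22]
Period length = 4

4


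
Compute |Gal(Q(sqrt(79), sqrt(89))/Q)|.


The 2 square roots of distinct primes are multiplicatively independent over Q,
so [K:Q] = 2^2 and Gal(K/Q) is isomorphic to (Z/2Z)^2.
|Gal| = 2^2 = 4

4


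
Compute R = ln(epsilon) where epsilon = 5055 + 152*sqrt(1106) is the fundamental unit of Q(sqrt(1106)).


epsilon = 5055 + 152*sqrt(1106)
= 10109.9999
R = ln(10109.9999)
= 9.2213

9.2213


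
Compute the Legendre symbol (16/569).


p = 569 is prime, so compute (16/569) with the reciprocity algorithm (Jacobi-symbol steps: pull out 2s via (2/n), flip via reciprocity, reduce):
  pull out 2: (2/569) = +1  (since 569 mod 8 = 1)
  pull out 2: (2/569) = +1  (since 569 mod 8 = 1)
  pull out 2: (2/569) = +1  (since 569 mod 8 = 1)
  pull out 2: (2/569) = +1  (since 569 mod 8 = 1)
  (1/569) = 1
Product of signs = 1
(16/569) = 1

1


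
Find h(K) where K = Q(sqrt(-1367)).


K = Q(sqrt(-1367)). d mod 4 = 1, so D = disc(K) = d = -1367
h(K) equals the number of primitive reduced positive-definite forms (a, b, c) = a*x^2 + b*x*y + c*y^2 with b^2 - 4ac = D,
where reduced means |b| <= a <= c, with b >= 0 whenever |b| = a or a = c, and primitive means gcd(a, b, c) = 1.
Reduced forces 3a^2 <= |D| = 1367, so 1 <= a <= 21; b must have the parity of D, and c = (b^2 - D)/(4a) must be an integer >= a.
Enumerate a = 1..21, b in [-a, a]:
  a=1: (1, 1, 342)  [1]
  a=2: (2, -1, 171), (2, 1, 171)  [2]
  a=3: (3, -1, 114), (3, 1, 114)  [2]
  a=4: (4, -3, 86), (4, 3, 86)  [2]
  a=5: none
  a=6: (6, -5, 58), (6, -1, 57), (6, 1, 57), (6, 5, 58)  [4]
  a=7: none
  a=8: (8, -3, 43), (8, 3, 43)  [2]
  a=9: (9, -1, 38), (9, 1, 38)  [2]
  a=10..11: none
  a=12: (12, -11, 31), (12, -5, 29), (12, 5, 29), (12, 11, 31)  [4]
  a=13..15: none
  a=16: (16, -13, 24), (16, 13, 24)  [2]
  a=17: none
  a=18: (18, -17, 23), (18, -1, 19), (18, 1, 19), (18, 17, 23)  [4]
  a=19..21: none
Total reduced forms: 1 + 2 + 2 + 2 + 4 + 2 + 2 + 4 + 2 + 4 = 25
h = 25

25


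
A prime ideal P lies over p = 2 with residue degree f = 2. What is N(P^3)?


N(P^a) = p^(a*f)
= 2^(3*2)
= 2^6
= 64

64


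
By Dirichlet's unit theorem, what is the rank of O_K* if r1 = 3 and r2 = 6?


By Dirichlet's unit theorem:
rank = r1 + r2 - 1
= 3 + 6 - 1
= 8

8


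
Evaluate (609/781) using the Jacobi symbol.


Compute (609/781) via quadratic reciprocity:
  reciprocity: (609/781) -> +(781/609)
  reduce: (172/609)
  pull out 2: (2/609) = +1  (since 609 mod 8 = 1)
  pull out 2: (2/609) = +1  (since 609 mod 8 = 1)
  reciprocity: (43/609) -> +(609/43)
  reduce: (7/43)
  reciprocity: (7/43) -> -(43/7)
  reduce: (1/7)
  (1/7) = 1
Product of signs = -1

-1


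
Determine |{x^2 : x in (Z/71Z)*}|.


For prime p, the number of non-zero quadratic residues is (p-1)/2.
= (71-1)/2
= 35

35


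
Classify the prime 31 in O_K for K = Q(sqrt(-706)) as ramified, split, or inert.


K = Q(sqrt(-706)). Since d mod 4 = 2, disc(K) = -2824.
Check p | disc: -2824 mod 31 = 28.
p does not divide disc. Compute Legendre symbol (d/p):
7^((31-1)/2) mod 31 = 1
(d/p) = 1, so p splits: (p) = P*P' with e=1, f=1, g=2.
Therefore p is split.

split


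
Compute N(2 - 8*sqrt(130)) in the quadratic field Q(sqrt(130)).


N(a + b*sqrt(d)) = a^2 - d*b^2
= (2)^2 - (130)*(-8)^2
= 4 - 8320
= -8316

-8316


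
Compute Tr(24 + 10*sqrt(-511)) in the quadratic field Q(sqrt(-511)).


Tr(a + b*sqrt(d)) = (a + b*sqrt(d)) + (a - b*sqrt(d)) = 2a
= 2 * (24)
= 48

48


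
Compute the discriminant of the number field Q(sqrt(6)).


For K = Q(sqrt(d)) with d squarefree: disc(K) = d if d = 1 mod 4, and disc(K) = 4d if d = 2 or 3 mod 4.
Here d = 6, and d mod 4 = 2.
d = 2 mod 4, not 1 (O_K = Z[sqrt(d)]), so disc(K) = 4d = 4 * (6) = 24

24


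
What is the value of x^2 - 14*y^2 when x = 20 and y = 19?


x^2 - d*y^2
= 20^2 - 14*19^2
= 400 - 5054
= -4654

-4654


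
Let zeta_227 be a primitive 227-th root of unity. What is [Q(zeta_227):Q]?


The degree equals Euler's totient phi(227).
227 = 227
phi(227) = 226

226


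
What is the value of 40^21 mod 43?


p = 43 is prime and the exponent is (p-1)/2 = 21, so by Euler's criterion 40^21 = (40/43) = +1 or -1 mod 43.
Compute by square-and-multiply:
  21 = 16 + 4 + 1 (binary 10101)
  Repeated squaring mod 43: 40^1 = 40, 40^2 = 9, 40^4 = 38, 40^8 = 25, 40^16 = 23
  40^21 = 40^16 * 40^4 * 40^1 = 23 * 38 * 40 mod 43
    23 * 38 = 874 = 14 mod 43
    14 * 40 = 560 = 1 mod 43
  40^21 = 1 mod 43
Result 1: 40 is a quadratic residue mod 43.
40^21 mod 43 = 1

1


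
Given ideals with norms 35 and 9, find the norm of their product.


N(IJ) = N(I) * N(J)
= 35 * 9
= 315

315


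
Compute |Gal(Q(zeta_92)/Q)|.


|Gal(Q(zeta_92)/Q)| = phi(92)
= 44

44


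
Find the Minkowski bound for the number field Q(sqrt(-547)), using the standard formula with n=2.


d = -547, d mod 4 = 1, so disc(K) = d = -547; |disc(K)| = 547
Imaginary quadratic field, so n = 2, s = r2 = 1, r1 = 0
M = (n!/n^n) * (4/pi)^s * sqrt(|disc(K)|) = (2!/2^2) * (4/pi)^1 * sqrt(547)
= 0.5 * 1.273240 * 23.388031
= 14.8893

14.8893


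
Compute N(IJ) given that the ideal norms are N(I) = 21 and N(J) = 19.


N(IJ) = N(I) * N(J)
= 21 * 19
= 399

399


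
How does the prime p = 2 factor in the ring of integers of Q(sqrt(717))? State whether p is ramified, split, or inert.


K = Q(sqrt(717)). Since d mod 4 = 1, disc(K) = 717.
Check p | disc: 717 mod 2 = 1.
p=2 does not divide disc (d is 1 mod 4). 2 splits iff d = 1 mod 8.
d mod 8 = 5, so (d/2) = -1.
(d/p) = -1, so p is inert: (p) stays prime with e=1, f=2, g=1.
Therefore p is inert.

inert


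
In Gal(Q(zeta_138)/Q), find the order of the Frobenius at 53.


The Frobenius at p in Gal(Q(zeta_n)/Q) = (Z/nZ)* is the class of p, so its order is ord_138(53), the smallest k >= 1 with 53^k = 1 mod 138.
n = 138 = 2 * 3 * 23, phi(138) = 44; the order divides phi(n).
Divisors of 44: 1, 2, 4, 11, 22, 44
Repeated squaring mod 138: 53^1 = 53, 53^2 = 49, 53^4 = 55, 53^8 = 127, 53^16 = 121, 53^32 = 13
Test divisors in increasing order:
  k=1: 53^1 = 53 mod 138
  k=2: 53^2 = 49 mod 138
  k=4: 53^4 = 55 mod 138
  k=11: 53^11 = 127 * 49 * 53 = 137 mod 138
  k=22: 53^22 = 121 * 55 * 49 = 1 mod 138  <- first divisor giving 1
Order = 22

22


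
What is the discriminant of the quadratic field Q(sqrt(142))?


For K = Q(sqrt(d)) with d squarefree: disc(K) = d if d = 1 mod 4, and disc(K) = 4d if d = 2 or 3 mod 4.
Here d = 142, and d mod 4 = 2.
d = 2 mod 4, not 1 (O_K = Z[sqrt(d)]), so disc(K) = 4d = 4 * (142) = 568

568


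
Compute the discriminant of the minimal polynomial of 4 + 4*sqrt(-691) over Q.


The element 4 + 4*sqrt(-691) has minimal polynomial:
x^2 - 8*x + 11072
Discriminant = (-8)^2 - 4*(11072)
= 64 - 44288
= -44224

-44224


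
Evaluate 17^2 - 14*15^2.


x^2 - d*y^2
= 17^2 - 14*15^2
= 289 - 3150
= -2861

-2861


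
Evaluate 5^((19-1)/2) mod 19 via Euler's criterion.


p = 19 is prime and the exponent is (p-1)/2 = 9, so by Euler's criterion 5^9 = (5/19) = +1 or -1 mod 19.
Compute by square-and-multiply:
  9 = 8 + 1 (binary 1001)
  Repeated squaring mod 19: 5^1 = 5, 5^2 = 6, 5^4 = 17, 5^8 = 4
  5^9 = 5^8 * 5^1 = 4 * 5 mod 19
    4 * 5 = 20 = 1 mod 19
  5^9 = 1 mod 19
Result 1: 5 is a quadratic residue mod 19.
5^9 mod 19 = 1

1


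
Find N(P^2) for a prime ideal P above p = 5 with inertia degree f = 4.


N(P^a) = p^(a*f)
= 5^(2*4)
= 5^8
= 390625

390625


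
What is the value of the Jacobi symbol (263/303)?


Compute (263/303) via quadratic reciprocity:
  reciprocity: (263/303) -> -(303/263)
  reduce: (40/263)
  pull out 2: (2/263) = +1  (since 263 mod 8 = 7)
  pull out 2: (2/263) = +1  (since 263 mod 8 = 7)
  pull out 2: (2/263) = +1  (since 263 mod 8 = 7)
  reciprocity: (5/263) -> +(263/5)
  reduce: (3/5)
  reciprocity: (3/5) -> +(5/3)
  reduce: (2/3)
  pull out 2: (2/3) = -1  (since 3 mod 8 = 3)
  (1/3) = 1
Product of signs = 1

1


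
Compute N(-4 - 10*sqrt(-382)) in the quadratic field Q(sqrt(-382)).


N(a + b*sqrt(d)) = a^2 - d*b^2
= (-4)^2 - (-382)*(-10)^2
= 16 + 38200
= 38216

38216


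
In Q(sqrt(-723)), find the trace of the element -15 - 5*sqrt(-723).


Tr(a + b*sqrt(d)) = (a + b*sqrt(d)) + (a - b*sqrt(d)) = 2a
= 2 * (-15)
= -30

-30


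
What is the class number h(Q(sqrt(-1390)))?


K = Q(sqrt(-1390)). d mod 4 = 2, so D = disc(K) = 4d = -5560
h(K) equals the number of primitive reduced positive-definite forms (a, b, c) = a*x^2 + b*x*y + c*y^2 with b^2 - 4ac = D,
where reduced means |b| <= a <= c, with b >= 0 whenever |b| = a or a = c, and primitive means gcd(a, b, c) = 1.
Reduced forces 3a^2 <= |D| = 5560, so 1 <= a <= 43; b must have the parity of D, and c = (b^2 - D)/(4a) must be an integer >= a.
Enumerate a = 1..43, b in [-a, a]:
  a=1: (1, 0, 1390)  [1]
  a=2: (2, 0, 695)  [1]
  a=3..4: none
  a=5: (5, 0, 278)  [1]
  a=6..9: none
  a=10: (10, 0, 139)  [1]
  a=11..12: none
  a=13: (13, -2, 107), (13, 2, 107)  [2]
  a=14..16: none
  a=17: (17, -4, 82), (17, 4, 82)  [2]
  a=18: none
  a=19: (19, -8, 74), (19, 8, 74)  [2]
  a=20..22: none
  a=23: (23, -12, 62), (23, 12, 62)  [2]
  a=24..25: none
  a=26: (26, -24, 59), (26, 24, 59)  [2]
  a=27..30: none
  a=31: (31, -12, 46), (31, 12, 46)  [2]
  a=32..33: none
  a=34: (34, -4, 41), (34, 4, 41)  [2]
  a=35..36: none
  a=37: (37, -8, 38), (37, 8, 38)  [2]
  a=38..43: none
Total reduced forms: 1 + 1 + 1 + 1 + 2 + 2 + 2 + 2 + 2 + 2 + 2 + 2 = 20
h = 20

20


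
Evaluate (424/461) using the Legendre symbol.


p = 461 is prime, so compute (424/461) with the reciprocity algorithm (Jacobi-symbol steps: pull out 2s via (2/n), flip via reciprocity, reduce):
  pull out 2: (2/461) = -1  (since 461 mod 8 = 5)
  pull out 2: (2/461) = -1  (since 461 mod 8 = 5)
  pull out 2: (2/461) = -1  (since 461 mod 8 = 5)
  reciprocity: (53/461) -> +(461/53)
  reduce: (37/53)
  reciprocity: (37/53) -> +(53/37)
  reduce: (16/37)
  pull out 2: (2/37) = -1  (since 37 mod 8 = 5)
  pull out 2: (2/37) = -1  (since 37 mod 8 = 5)
  pull out 2: (2/37) = -1  (since 37 mod 8 = 5)
  pull out 2: (2/37) = -1  (since 37 mod 8 = 5)
  (1/37) = 1
Product of signs = -1
(424/461) = -1

-1


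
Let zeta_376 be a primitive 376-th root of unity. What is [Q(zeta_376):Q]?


The degree equals Euler's totient phi(376).
376 = 2^3 * 47
phi(376) = 184

184


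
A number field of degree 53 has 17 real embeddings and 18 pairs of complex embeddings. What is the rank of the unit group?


By Dirichlet's unit theorem:
rank = r1 + r2 - 1
= 17 + 18 - 1
= 34

34


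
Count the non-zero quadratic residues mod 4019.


For prime p, the number of non-zero quadratic residues is (p-1)/2.
= (4019-1)/2
= 2009

2009


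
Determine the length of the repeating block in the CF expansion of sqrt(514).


Run the CF algorithm for sqrt(514).
a_0 = floor(sqrt(514)) = 22; set m_0=0, q_0=1.
Recurrence: m' = q*a - m,  q' = (d - m'^2)/q,  a' = floor((a_0 + m')/q').
  step 1: m=22, q=30, a=1
  step 2: m=8, q=15, a=2
  step 3: m=22, q=2, a=22
  step 4: m=22, q=15, a=2
  step 5: m=8, q=30, a=1
  step 6: m=22, q=1, a=44
a_6 = 2*a_0 = 44, so the period closes here.
sqrt(514) = [22; 1, 2, 22, 2, 1, 44]
Period length = 6

6


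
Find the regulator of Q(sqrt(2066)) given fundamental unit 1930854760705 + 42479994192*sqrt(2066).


epsilon = 1930854760705 + 42479994192*sqrt(2066)
= 3.8617e+12
R = ln(3.8617e+12)
= 28.9821

28.9821


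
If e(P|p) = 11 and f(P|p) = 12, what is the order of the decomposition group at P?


|D_P| = e * f
= 11 * 12
= 132

132


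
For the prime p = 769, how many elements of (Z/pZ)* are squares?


For prime p, the number of non-zero quadratic residues is (p-1)/2.
= (769-1)/2
= 384

384


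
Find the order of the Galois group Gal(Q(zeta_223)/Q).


|Gal(Q(zeta_223)/Q)| = phi(223)
= 222

222


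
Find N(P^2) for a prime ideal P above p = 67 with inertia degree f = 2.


N(P^a) = p^(a*f)
= 67^(2*2)
= 67^4
= 20151121

20151121


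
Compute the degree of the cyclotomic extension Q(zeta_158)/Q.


The degree equals Euler's totient phi(158).
158 = 2 * 79
phi(158) = 78

78


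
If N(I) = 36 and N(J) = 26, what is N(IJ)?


N(IJ) = N(I) * N(J)
= 36 * 26
= 936

936


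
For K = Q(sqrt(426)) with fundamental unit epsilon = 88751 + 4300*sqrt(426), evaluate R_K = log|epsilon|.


epsilon = 88751 + 4300*sqrt(426)
= 177502.0000
R = ln(177502.0000)
= 12.0867

12.0867


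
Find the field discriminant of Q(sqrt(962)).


For K = Q(sqrt(d)) with d squarefree: disc(K) = d if d = 1 mod 4, and disc(K) = 4d if d = 2 or 3 mod 4.
Here d = 962, and d mod 4 = 2.
d = 2 mod 4, not 1 (O_K = Z[sqrt(d)]), so disc(K) = 4d = 4 * (962) = 3848

3848


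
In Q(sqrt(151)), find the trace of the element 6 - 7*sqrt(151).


Tr(a + b*sqrt(d)) = (a + b*sqrt(d)) + (a - b*sqrt(d)) = 2a
= 2 * (6)
= 12

12


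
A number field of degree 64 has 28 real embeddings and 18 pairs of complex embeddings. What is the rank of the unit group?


By Dirichlet's unit theorem:
rank = r1 + r2 - 1
= 28 + 18 - 1
= 45

45


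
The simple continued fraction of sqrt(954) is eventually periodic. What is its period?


Run the CF algorithm for sqrt(954).
a_0 = floor(sqrt(954)) = 30; set m_0=0, q_0=1.
Recurrence: m' = q*a - m,  q' = (d - m'^2)/q,  a' = floor((a_0 + m')/q').
  step 1: m=30, q=54, a=1
  step 2: m=24, q=7, a=7
  step 3: m=25, q=47, a=1
  step 4: m=22, q=10, a=5
  step 5: m=28, q=17, a=3
  step 6: m=23, q=25, a=2
  step 7: m=27, q=9, a=6
  step 8: m=27, q=25, a=2
  step 9: m=23, q=17, a=3
  step 10: m=28, q=10, a=5
  step 11: m=22, q=47, a=1
  step 12: m=25, q=7, a=7
  step 13: m=24, q=54, a=1
  step 14: m=30, q=1, a=60
a_14 = 2*a_0 = 60, so the period closes here.
sqrt(954) = [30; 1, 7, 1, 5, 3, 2, 6, 2, 3, 5, 1, 7, 1, 60]
Period length = 14

14


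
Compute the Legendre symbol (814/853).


p = 853 is prime, so compute (814/853) with the reciprocity algorithm (Jacobi-symbol steps: pull out 2s via (2/n), flip via reciprocity, reduce):
  pull out 2: (2/853) = -1  (since 853 mod 8 = 5)
  reciprocity: (407/853) -> +(853/407)
  reduce: (39/407)
  reciprocity: (39/407) -> -(407/39)
  reduce: (17/39)
  reciprocity: (17/39) -> +(39/17)
  reduce: (5/17)
  reciprocity: (5/17) -> +(17/5)
  reduce: (2/5)
  pull out 2: (2/5) = -1  (since 5 mod 8 = 5)
  (1/5) = 1
Product of signs = -1
(814/853) = -1

-1


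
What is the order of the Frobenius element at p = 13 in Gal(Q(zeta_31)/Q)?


The Frobenius at p in Gal(Q(zeta_n)/Q) = (Z/nZ)* is the class of p, so its order is ord_31(13), the smallest k >= 1 with 13^k = 1 mod 31.
n = 31 = 31, phi(31) = 30; the order divides phi(n).
Divisors of 30: 1, 2, 3, 5, 6, 10, 15, 30
Repeated squaring mod 31: 13^1 = 13, 13^2 = 14, 13^4 = 10, 13^8 = 7, 13^16 = 18
Test divisors in increasing order:
  k=1: 13^1 = 13 mod 31
  k=2: 13^2 = 14 mod 31
  k=3: 13^3 = 14 * 13 = 27 mod 31
  k=5: 13^5 = 10 * 13 = 6 mod 31
  k=6: 13^6 = 10 * 14 = 16 mod 31
  k=10: 13^10 = 7 * 14 = 5 mod 31
  k=15: 13^15 = 7 * 10 * 14 * 13 = 30 mod 31
  k=30: 13^30 = 18 * 7 * 10 * 14 = 1 mod 31  <- first divisor giving 1
Order = 30

30


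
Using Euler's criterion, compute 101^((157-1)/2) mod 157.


p = 157 is prime and the exponent is (p-1)/2 = 78, so by Euler's criterion 101^78 = (101/157) = +1 or -1 mod 157.
Compute by square-and-multiply:
  78 = 64 + 8 + 4 + 2 (binary 1001110)
  Repeated squaring mod 157: 101^1 = 101, 101^2 = 153, 101^4 = 16, 101^8 = 99, 101^16 = 67, 101^32 = 93, 101^64 = 14
  101^78 = 101^64 * 101^8 * 101^4 * 101^2 = 14 * 99 * 16 * 153 mod 157
    14 * 99 = 1386 = 130 mod 157
    130 * 16 = 2080 = 39 mod 157
    39 * 153 = 5967 = 1 mod 157
  101^78 = 1 mod 157
Result 1: 101 is a quadratic residue mod 157.
101^78 mod 157 = 1

1


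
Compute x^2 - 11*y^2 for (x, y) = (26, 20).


x^2 - d*y^2
= 26^2 - 11*20^2
= 676 - 4400
= -3724

-3724


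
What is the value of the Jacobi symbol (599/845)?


Compute (599/845) via quadratic reciprocity:
  reciprocity: (599/845) -> +(845/599)
  reduce: (246/599)
  pull out 2: (2/599) = +1  (since 599 mod 8 = 7)
  reciprocity: (123/599) -> -(599/123)
  reduce: (107/123)
  reciprocity: (107/123) -> -(123/107)
  reduce: (16/107)
  pull out 2: (2/107) = -1  (since 107 mod 8 = 3)
  pull out 2: (2/107) = -1  (since 107 mod 8 = 3)
  pull out 2: (2/107) = -1  (since 107 mod 8 = 3)
  pull out 2: (2/107) = -1  (since 107 mod 8 = 3)
  (1/107) = 1
Product of signs = 1

1


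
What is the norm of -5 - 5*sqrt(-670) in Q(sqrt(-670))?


N(a + b*sqrt(d)) = a^2 - d*b^2
= (-5)^2 - (-670)*(-5)^2
= 25 + 16750
= 16775

16775


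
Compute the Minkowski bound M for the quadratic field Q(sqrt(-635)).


d = -635, d mod 4 = 1, so disc(K) = d = -635; |disc(K)| = 635
Imaginary quadratic field, so n = 2, s = r2 = 1, r1 = 0
M = (n!/n^n) * (4/pi)^s * sqrt(|disc(K)|) = (2!/2^2) * (4/pi)^1 * sqrt(635)
= 0.5 * 1.273240 * 25.199206
= 16.0423

16.0423


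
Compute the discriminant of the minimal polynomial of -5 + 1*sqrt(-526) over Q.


The element -5 + 1*sqrt(-526) has minimal polynomial:
x^2 + 10*x + 551
Discriminant = (10)^2 - 4*(551)
= 100 - 2204
= -2104

-2104


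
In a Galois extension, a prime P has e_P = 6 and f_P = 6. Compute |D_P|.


|D_P| = e * f
= 6 * 6
= 36

36


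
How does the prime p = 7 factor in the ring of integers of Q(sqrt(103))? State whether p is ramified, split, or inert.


K = Q(sqrt(103)). Since d mod 4 = 3, disc(K) = 412.
Check p | disc: 412 mod 7 = 6.
p does not divide disc. Compute Legendre symbol (d/p):
5^((7-1)/2) mod 7 = -1
(d/p) = -1, so p is inert: (p) stays prime with e=1, f=2, g=1.
Therefore p is inert.

inert


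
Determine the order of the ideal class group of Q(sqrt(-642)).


K = Q(sqrt(-642)). d mod 4 = 2, so D = disc(K) = 4d = -2568
h(K) equals the number of primitive reduced positive-definite forms (a, b, c) = a*x^2 + b*x*y + c*y^2 with b^2 - 4ac = D,
where reduced means |b| <= a <= c, with b >= 0 whenever |b| = a or a = c, and primitive means gcd(a, b, c) = 1.
Reduced forces 3a^2 <= |D| = 2568, so 1 <= a <= 29; b must have the parity of D, and c = (b^2 - D)/(4a) must be an integer >= a.
Enumerate a = 1..29, b in [-a, a]:
  a=1: (1, 0, 642)  [1]
  a=2: (2, 0, 321)  [1]
  a=3: (3, 0, 214)  [1]
  a=4..5: none
  a=6: (6, 0, 107)  [1]
  a=7: (7, -6, 93), (7, 6, 93)  [2]
  a=8..13: none
  a=14: (14, -8, 47), (14, 8, 47)  [2]
  a=15..16: none
  a=17: (17, -4, 38), (17, 4, 38)  [2]
  a=18: none
  a=19: (19, -4, 34), (19, 4, 34)  [2]
  a=20: none
  a=21: (21, -6, 31), (21, 6, 31)  [2]
  a=22: none
  a=23: (23, -10, 29), (23, 10, 29)  [2]
  a=24..29: none
Total reduced forms: 1 + 1 + 1 + 1 + 2 + 2 + 2 + 2 + 2 + 2 = 16
h = 16

16


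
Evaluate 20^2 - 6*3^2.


x^2 - d*y^2
= 20^2 - 6*3^2
= 400 - 54
= 346

346


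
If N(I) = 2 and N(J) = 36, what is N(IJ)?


N(IJ) = N(I) * N(J)
= 2 * 36
= 72

72


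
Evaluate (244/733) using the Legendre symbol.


p = 733 is prime, so compute (244/733) with the reciprocity algorithm (Jacobi-symbol steps: pull out 2s via (2/n), flip via reciprocity, reduce):
  pull out 2: (2/733) = -1  (since 733 mod 8 = 5)
  pull out 2: (2/733) = -1  (since 733 mod 8 = 5)
  reciprocity: (61/733) -> +(733/61)
  reduce: (1/61)
  (1/61) = 1
Product of signs = 1
(244/733) = 1

1


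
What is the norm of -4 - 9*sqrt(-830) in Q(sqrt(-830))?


N(a + b*sqrt(d)) = a^2 - d*b^2
= (-4)^2 - (-830)*(-9)^2
= 16 + 67230
= 67246

67246


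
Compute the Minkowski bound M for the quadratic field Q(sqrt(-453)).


d = -453, d mod 4 = 3, so disc(K) = 4d = -1812; |disc(K)| = 1812
Imaginary quadratic field, so n = 2, s = r2 = 1, r1 = 0
M = (n!/n^n) * (4/pi)^s * sqrt(|disc(K)|) = (2!/2^2) * (4/pi)^1 * sqrt(1812)
= 0.5 * 1.273240 * 42.567593
= 27.0994

27.0994


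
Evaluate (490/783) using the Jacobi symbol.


Compute (490/783) via quadratic reciprocity:
  pull out 2: (2/783) = +1  (since 783 mod 8 = 7)
  reciprocity: (245/783) -> +(783/245)
  reduce: (48/245)
  pull out 2: (2/245) = -1  (since 245 mod 8 = 5)
  pull out 2: (2/245) = -1  (since 245 mod 8 = 5)
  pull out 2: (2/245) = -1  (since 245 mod 8 = 5)
  pull out 2: (2/245) = -1  (since 245 mod 8 = 5)
  reciprocity: (3/245) -> +(245/3)
  reduce: (2/3)
  pull out 2: (2/3) = -1  (since 3 mod 8 = 3)
  (1/3) = 1
Product of signs = -1

-1


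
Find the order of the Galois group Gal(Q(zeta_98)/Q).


|Gal(Q(zeta_98)/Q)| = phi(98)
= 42

42


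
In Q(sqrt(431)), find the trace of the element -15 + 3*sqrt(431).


Tr(a + b*sqrt(d)) = (a + b*sqrt(d)) + (a - b*sqrt(d)) = 2a
= 2 * (-15)
= -30

-30


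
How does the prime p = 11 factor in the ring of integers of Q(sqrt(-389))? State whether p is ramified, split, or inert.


K = Q(sqrt(-389)). Since d mod 4 = 3, disc(K) = -1556.
Check p | disc: -1556 mod 11 = 6.
p does not divide disc. Compute Legendre symbol (d/p):
7^((11-1)/2) mod 11 = -1
(d/p) = -1, so p is inert: (p) stays prime with e=1, f=2, g=1.
Therefore p is inert.

inert


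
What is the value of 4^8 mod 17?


p = 17 is prime and the exponent is (p-1)/2 = 8, so by Euler's criterion 4^8 = (4/17) = +1 or -1 mod 17.
Compute by square-and-multiply:
  8 = 8 (binary 1000)
  Repeated squaring mod 17: 4^1 = 4, 4^2 = 16, 4^4 = 1, 4^8 = 1
  4^8 = 1 mod 17
Result 1: 4 is a quadratic residue mod 17.
4^8 mod 17 = 1

1


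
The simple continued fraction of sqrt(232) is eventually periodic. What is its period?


Run the CF algorithm for sqrt(232).
a_0 = floor(sqrt(232)) = 15; set m_0=0, q_0=1.
Recurrence: m' = q*a - m,  q' = (d - m'^2)/q,  a' = floor((a_0 + m')/q').
  step 1: m=15, q=7, a=4
  step 2: m=13, q=9, a=3
  step 3: m=14, q=4, a=7
  step 4: m=14, q=9, a=3
  step 5: m=13, q=7, a=4
  step 6: m=15, q=1, a=30
a_6 = 2*a_0 = 30, so the period closes here.
sqrt(232) = [15; 4, 3, 7, 3, 4, 30]
Period length = 6

6


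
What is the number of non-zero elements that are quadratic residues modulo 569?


For prime p, the number of non-zero quadratic residues is (p-1)/2.
= (569-1)/2
= 284

284


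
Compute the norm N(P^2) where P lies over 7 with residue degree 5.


N(P^a) = p^(a*f)
= 7^(2*5)
= 7^10
= 282475249

282475249


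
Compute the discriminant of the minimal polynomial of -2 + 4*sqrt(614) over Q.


The element -2 + 4*sqrt(614) has minimal polynomial:
x^2 + 4*x - 9820
Discriminant = (4)^2 - 4*(-9820)
= 16 + 39280
= 39296

39296


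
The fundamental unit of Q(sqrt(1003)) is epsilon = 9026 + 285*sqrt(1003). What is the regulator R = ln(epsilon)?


epsilon = 9026 + 285*sqrt(1003)
= 18051.9999
R = ln(18051.9999)
= 9.8010

9.8010


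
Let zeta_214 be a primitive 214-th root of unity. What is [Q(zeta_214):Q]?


The degree equals Euler's totient phi(214).
214 = 2 * 107
phi(214) = 106

106


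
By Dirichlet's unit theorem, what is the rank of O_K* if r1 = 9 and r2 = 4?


By Dirichlet's unit theorem:
rank = r1 + r2 - 1
= 9 + 4 - 1
= 12

12


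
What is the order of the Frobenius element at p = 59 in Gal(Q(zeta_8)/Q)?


The Frobenius at p in Gal(Q(zeta_n)/Q) = (Z/nZ)* is the class of p, so its order is ord_8(59), the smallest k >= 1 with 59^k = 1 mod 8.
n = 8 = 2^3, phi(8) = 4; the order divides phi(n).
Divisors of 4: 1, 2, 4
Repeated squaring mod 8: 59^1 = 3, 59^2 = 1, 59^4 = 1
Test divisors in increasing order:
  k=1: 59^1 = 3 mod 8
  k=2: 59^2 = 1 mod 8  <- first divisor giving 1
Order = 2

2


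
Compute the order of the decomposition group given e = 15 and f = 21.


|D_P| = e * f
= 15 * 21
= 315

315


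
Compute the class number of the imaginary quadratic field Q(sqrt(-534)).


K = Q(sqrt(-534)). d mod 4 = 2, so D = disc(K) = 4d = -2136
h(K) equals the number of primitive reduced positive-definite forms (a, b, c) = a*x^2 + b*x*y + c*y^2 with b^2 - 4ac = D,
where reduced means |b| <= a <= c, with b >= 0 whenever |b| = a or a = c, and primitive means gcd(a, b, c) = 1.
Reduced forces 3a^2 <= |D| = 2136, so 1 <= a <= 26; b must have the parity of D, and c = (b^2 - D)/(4a) must be an integer >= a.
Enumerate a = 1..26, b in [-a, a]:
  a=1: (1, 0, 534)  [1]
  a=2: (2, 0, 267)  [1]
  a=3: (3, 0, 178)  [1]
  a=4: none
  a=5: (5, -2, 107), (5, 2, 107)  [2]
  a=6: (6, 0, 89)  [1]
  a=7..9: none
  a=10: (10, -8, 55), (10, 8, 55)  [2]
  a=11: (11, -8, 50), (11, 8, 50)  [2]
  a=12: none
  a=13: (13, -10, 43), (13, 10, 43)  [2]
  a=14: none
  a=15: (15, -12, 38), (15, 12, 38)  [2]
  a=16..18: none
  a=19: (19, -12, 30), (19, 12, 30)  [2]
  a=20..21: none
  a=22: (22, -8, 25), (22, 8, 25)  [2]
  a=23: (23, -16, 26), (23, 16, 26)  [2]
  a=24..26: none
Total reduced forms: 1 + 1 + 1 + 2 + 1 + 2 + 2 + 2 + 2 + 2 + 2 + 2 = 20
h = 20

20


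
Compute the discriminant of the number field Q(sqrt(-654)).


For K = Q(sqrt(d)) with d squarefree: disc(K) = d if d = 1 mod 4, and disc(K) = 4d if d = 2 or 3 mod 4.
Here d = -654, and d mod 4 = 2.
d = 2 mod 4, not 1 (O_K = Z[sqrt(d)]), so disc(K) = 4d = 4 * (-654) = -2616

-2616


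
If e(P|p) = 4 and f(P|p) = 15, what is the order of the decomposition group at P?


|D_P| = e * f
= 4 * 15
= 60

60


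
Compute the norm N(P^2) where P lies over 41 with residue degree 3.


N(P^a) = p^(a*f)
= 41^(2*3)
= 41^6
= 4750104241

4750104241


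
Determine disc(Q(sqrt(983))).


For K = Q(sqrt(d)) with d squarefree: disc(K) = d if d = 1 mod 4, and disc(K) = 4d if d = 2 or 3 mod 4.
Here d = 983, and d mod 4 = 3.
d = 3 mod 4, not 1 (O_K = Z[sqrt(d)]), so disc(K) = 4d = 4 * (983) = 3932

3932
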